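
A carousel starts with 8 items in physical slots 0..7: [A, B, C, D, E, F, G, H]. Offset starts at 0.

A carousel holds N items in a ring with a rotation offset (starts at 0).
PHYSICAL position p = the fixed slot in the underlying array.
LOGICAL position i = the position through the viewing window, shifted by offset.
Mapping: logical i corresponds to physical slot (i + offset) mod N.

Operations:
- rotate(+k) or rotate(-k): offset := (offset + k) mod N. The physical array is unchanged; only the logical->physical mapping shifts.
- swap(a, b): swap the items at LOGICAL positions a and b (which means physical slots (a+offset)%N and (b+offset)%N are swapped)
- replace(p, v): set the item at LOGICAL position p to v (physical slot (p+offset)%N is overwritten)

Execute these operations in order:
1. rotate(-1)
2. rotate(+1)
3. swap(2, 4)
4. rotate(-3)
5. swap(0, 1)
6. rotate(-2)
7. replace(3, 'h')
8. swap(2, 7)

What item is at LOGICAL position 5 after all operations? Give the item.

After op 1 (rotate(-1)): offset=7, physical=[A,B,C,D,E,F,G,H], logical=[H,A,B,C,D,E,F,G]
After op 2 (rotate(+1)): offset=0, physical=[A,B,C,D,E,F,G,H], logical=[A,B,C,D,E,F,G,H]
After op 3 (swap(2, 4)): offset=0, physical=[A,B,E,D,C,F,G,H], logical=[A,B,E,D,C,F,G,H]
After op 4 (rotate(-3)): offset=5, physical=[A,B,E,D,C,F,G,H], logical=[F,G,H,A,B,E,D,C]
After op 5 (swap(0, 1)): offset=5, physical=[A,B,E,D,C,G,F,H], logical=[G,F,H,A,B,E,D,C]
After op 6 (rotate(-2)): offset=3, physical=[A,B,E,D,C,G,F,H], logical=[D,C,G,F,H,A,B,E]
After op 7 (replace(3, 'h')): offset=3, physical=[A,B,E,D,C,G,h,H], logical=[D,C,G,h,H,A,B,E]
After op 8 (swap(2, 7)): offset=3, physical=[A,B,G,D,C,E,h,H], logical=[D,C,E,h,H,A,B,G]

Answer: A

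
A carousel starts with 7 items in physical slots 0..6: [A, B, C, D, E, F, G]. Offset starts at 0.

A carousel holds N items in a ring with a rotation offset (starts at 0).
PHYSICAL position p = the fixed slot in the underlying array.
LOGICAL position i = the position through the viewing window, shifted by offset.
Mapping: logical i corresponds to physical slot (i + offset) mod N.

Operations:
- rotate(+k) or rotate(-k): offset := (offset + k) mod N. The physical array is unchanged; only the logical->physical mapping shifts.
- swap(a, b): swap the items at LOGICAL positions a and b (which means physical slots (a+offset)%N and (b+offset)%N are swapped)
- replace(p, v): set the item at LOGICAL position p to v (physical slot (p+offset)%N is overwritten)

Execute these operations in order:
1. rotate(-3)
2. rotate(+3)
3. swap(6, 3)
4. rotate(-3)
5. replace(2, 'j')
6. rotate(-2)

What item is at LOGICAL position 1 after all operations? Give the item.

After op 1 (rotate(-3)): offset=4, physical=[A,B,C,D,E,F,G], logical=[E,F,G,A,B,C,D]
After op 2 (rotate(+3)): offset=0, physical=[A,B,C,D,E,F,G], logical=[A,B,C,D,E,F,G]
After op 3 (swap(6, 3)): offset=0, physical=[A,B,C,G,E,F,D], logical=[A,B,C,G,E,F,D]
After op 4 (rotate(-3)): offset=4, physical=[A,B,C,G,E,F,D], logical=[E,F,D,A,B,C,G]
After op 5 (replace(2, 'j')): offset=4, physical=[A,B,C,G,E,F,j], logical=[E,F,j,A,B,C,G]
After op 6 (rotate(-2)): offset=2, physical=[A,B,C,G,E,F,j], logical=[C,G,E,F,j,A,B]

Answer: G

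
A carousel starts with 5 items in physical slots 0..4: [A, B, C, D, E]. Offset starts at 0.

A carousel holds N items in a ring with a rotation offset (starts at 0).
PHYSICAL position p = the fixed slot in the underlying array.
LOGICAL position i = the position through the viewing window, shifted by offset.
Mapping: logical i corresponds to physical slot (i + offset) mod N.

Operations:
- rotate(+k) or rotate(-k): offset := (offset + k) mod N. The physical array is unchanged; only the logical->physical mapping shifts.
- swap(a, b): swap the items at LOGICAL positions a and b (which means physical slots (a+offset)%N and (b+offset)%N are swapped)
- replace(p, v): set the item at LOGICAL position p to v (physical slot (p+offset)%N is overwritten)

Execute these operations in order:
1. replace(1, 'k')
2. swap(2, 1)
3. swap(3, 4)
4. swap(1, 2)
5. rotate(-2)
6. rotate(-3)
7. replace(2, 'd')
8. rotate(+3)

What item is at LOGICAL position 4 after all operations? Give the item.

After op 1 (replace(1, 'k')): offset=0, physical=[A,k,C,D,E], logical=[A,k,C,D,E]
After op 2 (swap(2, 1)): offset=0, physical=[A,C,k,D,E], logical=[A,C,k,D,E]
After op 3 (swap(3, 4)): offset=0, physical=[A,C,k,E,D], logical=[A,C,k,E,D]
After op 4 (swap(1, 2)): offset=0, physical=[A,k,C,E,D], logical=[A,k,C,E,D]
After op 5 (rotate(-2)): offset=3, physical=[A,k,C,E,D], logical=[E,D,A,k,C]
After op 6 (rotate(-3)): offset=0, physical=[A,k,C,E,D], logical=[A,k,C,E,D]
After op 7 (replace(2, 'd')): offset=0, physical=[A,k,d,E,D], logical=[A,k,d,E,D]
After op 8 (rotate(+3)): offset=3, physical=[A,k,d,E,D], logical=[E,D,A,k,d]

Answer: d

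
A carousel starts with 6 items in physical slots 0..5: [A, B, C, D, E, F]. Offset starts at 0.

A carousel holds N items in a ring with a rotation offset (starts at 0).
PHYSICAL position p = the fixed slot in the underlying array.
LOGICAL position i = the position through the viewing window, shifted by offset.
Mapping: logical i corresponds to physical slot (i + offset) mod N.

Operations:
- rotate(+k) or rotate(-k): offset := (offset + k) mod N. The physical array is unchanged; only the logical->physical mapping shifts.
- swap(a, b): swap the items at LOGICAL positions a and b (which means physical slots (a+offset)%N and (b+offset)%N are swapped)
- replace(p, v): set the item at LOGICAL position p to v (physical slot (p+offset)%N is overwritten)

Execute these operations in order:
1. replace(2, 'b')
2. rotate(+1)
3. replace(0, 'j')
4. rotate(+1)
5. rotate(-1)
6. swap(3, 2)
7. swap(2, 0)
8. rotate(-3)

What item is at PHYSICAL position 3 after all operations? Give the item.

Answer: j

Derivation:
After op 1 (replace(2, 'b')): offset=0, physical=[A,B,b,D,E,F], logical=[A,B,b,D,E,F]
After op 2 (rotate(+1)): offset=1, physical=[A,B,b,D,E,F], logical=[B,b,D,E,F,A]
After op 3 (replace(0, 'j')): offset=1, physical=[A,j,b,D,E,F], logical=[j,b,D,E,F,A]
After op 4 (rotate(+1)): offset=2, physical=[A,j,b,D,E,F], logical=[b,D,E,F,A,j]
After op 5 (rotate(-1)): offset=1, physical=[A,j,b,D,E,F], logical=[j,b,D,E,F,A]
After op 6 (swap(3, 2)): offset=1, physical=[A,j,b,E,D,F], logical=[j,b,E,D,F,A]
After op 7 (swap(2, 0)): offset=1, physical=[A,E,b,j,D,F], logical=[E,b,j,D,F,A]
After op 8 (rotate(-3)): offset=4, physical=[A,E,b,j,D,F], logical=[D,F,A,E,b,j]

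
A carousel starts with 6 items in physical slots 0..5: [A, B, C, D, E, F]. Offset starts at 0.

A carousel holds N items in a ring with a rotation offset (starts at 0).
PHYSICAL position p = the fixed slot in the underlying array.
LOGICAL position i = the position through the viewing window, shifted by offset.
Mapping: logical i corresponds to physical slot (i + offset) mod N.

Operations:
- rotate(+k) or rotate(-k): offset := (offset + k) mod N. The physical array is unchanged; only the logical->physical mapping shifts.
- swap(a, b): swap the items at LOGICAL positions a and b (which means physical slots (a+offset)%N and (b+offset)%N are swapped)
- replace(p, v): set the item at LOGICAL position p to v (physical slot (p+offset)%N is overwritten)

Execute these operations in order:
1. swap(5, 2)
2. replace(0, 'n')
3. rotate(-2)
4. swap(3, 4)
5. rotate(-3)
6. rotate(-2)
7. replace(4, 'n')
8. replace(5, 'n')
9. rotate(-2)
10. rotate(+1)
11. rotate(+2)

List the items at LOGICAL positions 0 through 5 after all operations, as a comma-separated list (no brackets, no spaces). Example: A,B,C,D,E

Answer: n,F,B,n,n,C

Derivation:
After op 1 (swap(5, 2)): offset=0, physical=[A,B,F,D,E,C], logical=[A,B,F,D,E,C]
After op 2 (replace(0, 'n')): offset=0, physical=[n,B,F,D,E,C], logical=[n,B,F,D,E,C]
After op 3 (rotate(-2)): offset=4, physical=[n,B,F,D,E,C], logical=[E,C,n,B,F,D]
After op 4 (swap(3, 4)): offset=4, physical=[n,F,B,D,E,C], logical=[E,C,n,F,B,D]
After op 5 (rotate(-3)): offset=1, physical=[n,F,B,D,E,C], logical=[F,B,D,E,C,n]
After op 6 (rotate(-2)): offset=5, physical=[n,F,B,D,E,C], logical=[C,n,F,B,D,E]
After op 7 (replace(4, 'n')): offset=5, physical=[n,F,B,n,E,C], logical=[C,n,F,B,n,E]
After op 8 (replace(5, 'n')): offset=5, physical=[n,F,B,n,n,C], logical=[C,n,F,B,n,n]
After op 9 (rotate(-2)): offset=3, physical=[n,F,B,n,n,C], logical=[n,n,C,n,F,B]
After op 10 (rotate(+1)): offset=4, physical=[n,F,B,n,n,C], logical=[n,C,n,F,B,n]
After op 11 (rotate(+2)): offset=0, physical=[n,F,B,n,n,C], logical=[n,F,B,n,n,C]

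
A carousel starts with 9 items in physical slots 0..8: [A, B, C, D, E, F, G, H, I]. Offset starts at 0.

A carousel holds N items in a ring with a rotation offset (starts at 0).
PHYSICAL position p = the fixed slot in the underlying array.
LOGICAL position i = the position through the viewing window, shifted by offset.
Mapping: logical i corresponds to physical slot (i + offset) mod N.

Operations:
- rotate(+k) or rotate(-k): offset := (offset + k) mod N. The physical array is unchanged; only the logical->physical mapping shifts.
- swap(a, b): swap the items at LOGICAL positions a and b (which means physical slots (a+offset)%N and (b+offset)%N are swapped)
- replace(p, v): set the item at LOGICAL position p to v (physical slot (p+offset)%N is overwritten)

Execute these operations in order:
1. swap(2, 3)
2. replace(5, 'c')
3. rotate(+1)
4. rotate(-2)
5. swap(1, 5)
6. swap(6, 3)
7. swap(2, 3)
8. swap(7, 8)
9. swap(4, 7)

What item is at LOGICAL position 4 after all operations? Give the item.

After op 1 (swap(2, 3)): offset=0, physical=[A,B,D,C,E,F,G,H,I], logical=[A,B,D,C,E,F,G,H,I]
After op 2 (replace(5, 'c')): offset=0, physical=[A,B,D,C,E,c,G,H,I], logical=[A,B,D,C,E,c,G,H,I]
After op 3 (rotate(+1)): offset=1, physical=[A,B,D,C,E,c,G,H,I], logical=[B,D,C,E,c,G,H,I,A]
After op 4 (rotate(-2)): offset=8, physical=[A,B,D,C,E,c,G,H,I], logical=[I,A,B,D,C,E,c,G,H]
After op 5 (swap(1, 5)): offset=8, physical=[E,B,D,C,A,c,G,H,I], logical=[I,E,B,D,C,A,c,G,H]
After op 6 (swap(6, 3)): offset=8, physical=[E,B,c,C,A,D,G,H,I], logical=[I,E,B,c,C,A,D,G,H]
After op 7 (swap(2, 3)): offset=8, physical=[E,c,B,C,A,D,G,H,I], logical=[I,E,c,B,C,A,D,G,H]
After op 8 (swap(7, 8)): offset=8, physical=[E,c,B,C,A,D,H,G,I], logical=[I,E,c,B,C,A,D,H,G]
After op 9 (swap(4, 7)): offset=8, physical=[E,c,B,H,A,D,C,G,I], logical=[I,E,c,B,H,A,D,C,G]

Answer: H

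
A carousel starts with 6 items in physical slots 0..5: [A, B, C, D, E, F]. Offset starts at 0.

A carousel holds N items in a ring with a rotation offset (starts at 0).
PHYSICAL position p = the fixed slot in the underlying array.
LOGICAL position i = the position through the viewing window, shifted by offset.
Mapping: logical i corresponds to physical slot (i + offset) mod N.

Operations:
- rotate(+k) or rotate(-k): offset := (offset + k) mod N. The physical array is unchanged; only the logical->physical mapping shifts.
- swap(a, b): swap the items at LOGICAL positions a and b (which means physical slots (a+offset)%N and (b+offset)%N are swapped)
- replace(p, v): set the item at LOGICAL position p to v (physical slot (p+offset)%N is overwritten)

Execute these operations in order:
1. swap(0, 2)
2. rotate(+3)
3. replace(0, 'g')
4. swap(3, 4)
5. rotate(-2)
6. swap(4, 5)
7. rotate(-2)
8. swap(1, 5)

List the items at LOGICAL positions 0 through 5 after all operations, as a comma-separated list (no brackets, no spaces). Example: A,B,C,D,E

Answer: B,E,C,A,g,F

Derivation:
After op 1 (swap(0, 2)): offset=0, physical=[C,B,A,D,E,F], logical=[C,B,A,D,E,F]
After op 2 (rotate(+3)): offset=3, physical=[C,B,A,D,E,F], logical=[D,E,F,C,B,A]
After op 3 (replace(0, 'g')): offset=3, physical=[C,B,A,g,E,F], logical=[g,E,F,C,B,A]
After op 4 (swap(3, 4)): offset=3, physical=[B,C,A,g,E,F], logical=[g,E,F,B,C,A]
After op 5 (rotate(-2)): offset=1, physical=[B,C,A,g,E,F], logical=[C,A,g,E,F,B]
After op 6 (swap(4, 5)): offset=1, physical=[F,C,A,g,E,B], logical=[C,A,g,E,B,F]
After op 7 (rotate(-2)): offset=5, physical=[F,C,A,g,E,B], logical=[B,F,C,A,g,E]
After op 8 (swap(1, 5)): offset=5, physical=[E,C,A,g,F,B], logical=[B,E,C,A,g,F]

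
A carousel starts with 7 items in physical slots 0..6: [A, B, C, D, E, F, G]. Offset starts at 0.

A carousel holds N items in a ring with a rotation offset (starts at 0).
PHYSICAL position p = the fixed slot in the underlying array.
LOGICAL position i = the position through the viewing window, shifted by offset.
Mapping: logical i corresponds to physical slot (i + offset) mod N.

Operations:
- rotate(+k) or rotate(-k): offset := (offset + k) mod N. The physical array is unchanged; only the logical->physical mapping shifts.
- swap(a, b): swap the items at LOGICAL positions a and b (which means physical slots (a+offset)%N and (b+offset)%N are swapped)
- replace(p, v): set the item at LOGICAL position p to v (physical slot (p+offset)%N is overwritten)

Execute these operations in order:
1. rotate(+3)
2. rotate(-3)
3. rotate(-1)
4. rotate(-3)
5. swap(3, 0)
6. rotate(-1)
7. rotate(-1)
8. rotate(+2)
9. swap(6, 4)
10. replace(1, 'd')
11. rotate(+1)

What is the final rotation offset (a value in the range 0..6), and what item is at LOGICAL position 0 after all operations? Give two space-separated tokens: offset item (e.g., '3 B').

Answer: 4 d

Derivation:
After op 1 (rotate(+3)): offset=3, physical=[A,B,C,D,E,F,G], logical=[D,E,F,G,A,B,C]
After op 2 (rotate(-3)): offset=0, physical=[A,B,C,D,E,F,G], logical=[A,B,C,D,E,F,G]
After op 3 (rotate(-1)): offset=6, physical=[A,B,C,D,E,F,G], logical=[G,A,B,C,D,E,F]
After op 4 (rotate(-3)): offset=3, physical=[A,B,C,D,E,F,G], logical=[D,E,F,G,A,B,C]
After op 5 (swap(3, 0)): offset=3, physical=[A,B,C,G,E,F,D], logical=[G,E,F,D,A,B,C]
After op 6 (rotate(-1)): offset=2, physical=[A,B,C,G,E,F,D], logical=[C,G,E,F,D,A,B]
After op 7 (rotate(-1)): offset=1, physical=[A,B,C,G,E,F,D], logical=[B,C,G,E,F,D,A]
After op 8 (rotate(+2)): offset=3, physical=[A,B,C,G,E,F,D], logical=[G,E,F,D,A,B,C]
After op 9 (swap(6, 4)): offset=3, physical=[C,B,A,G,E,F,D], logical=[G,E,F,D,C,B,A]
After op 10 (replace(1, 'd')): offset=3, physical=[C,B,A,G,d,F,D], logical=[G,d,F,D,C,B,A]
After op 11 (rotate(+1)): offset=4, physical=[C,B,A,G,d,F,D], logical=[d,F,D,C,B,A,G]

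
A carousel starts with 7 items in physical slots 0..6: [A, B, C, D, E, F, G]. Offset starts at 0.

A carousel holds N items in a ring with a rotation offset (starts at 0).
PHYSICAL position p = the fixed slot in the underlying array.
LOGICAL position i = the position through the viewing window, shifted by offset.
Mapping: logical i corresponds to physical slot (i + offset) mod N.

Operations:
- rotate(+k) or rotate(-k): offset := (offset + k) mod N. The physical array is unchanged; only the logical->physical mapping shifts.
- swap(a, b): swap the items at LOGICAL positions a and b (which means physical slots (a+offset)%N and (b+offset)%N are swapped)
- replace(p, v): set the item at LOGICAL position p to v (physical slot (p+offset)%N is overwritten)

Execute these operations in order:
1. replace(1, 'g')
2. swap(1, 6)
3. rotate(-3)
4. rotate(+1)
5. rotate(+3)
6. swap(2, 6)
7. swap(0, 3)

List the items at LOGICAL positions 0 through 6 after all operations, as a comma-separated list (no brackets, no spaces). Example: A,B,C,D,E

Answer: E,C,A,G,F,g,D

Derivation:
After op 1 (replace(1, 'g')): offset=0, physical=[A,g,C,D,E,F,G], logical=[A,g,C,D,E,F,G]
After op 2 (swap(1, 6)): offset=0, physical=[A,G,C,D,E,F,g], logical=[A,G,C,D,E,F,g]
After op 3 (rotate(-3)): offset=4, physical=[A,G,C,D,E,F,g], logical=[E,F,g,A,G,C,D]
After op 4 (rotate(+1)): offset=5, physical=[A,G,C,D,E,F,g], logical=[F,g,A,G,C,D,E]
After op 5 (rotate(+3)): offset=1, physical=[A,G,C,D,E,F,g], logical=[G,C,D,E,F,g,A]
After op 6 (swap(2, 6)): offset=1, physical=[D,G,C,A,E,F,g], logical=[G,C,A,E,F,g,D]
After op 7 (swap(0, 3)): offset=1, physical=[D,E,C,A,G,F,g], logical=[E,C,A,G,F,g,D]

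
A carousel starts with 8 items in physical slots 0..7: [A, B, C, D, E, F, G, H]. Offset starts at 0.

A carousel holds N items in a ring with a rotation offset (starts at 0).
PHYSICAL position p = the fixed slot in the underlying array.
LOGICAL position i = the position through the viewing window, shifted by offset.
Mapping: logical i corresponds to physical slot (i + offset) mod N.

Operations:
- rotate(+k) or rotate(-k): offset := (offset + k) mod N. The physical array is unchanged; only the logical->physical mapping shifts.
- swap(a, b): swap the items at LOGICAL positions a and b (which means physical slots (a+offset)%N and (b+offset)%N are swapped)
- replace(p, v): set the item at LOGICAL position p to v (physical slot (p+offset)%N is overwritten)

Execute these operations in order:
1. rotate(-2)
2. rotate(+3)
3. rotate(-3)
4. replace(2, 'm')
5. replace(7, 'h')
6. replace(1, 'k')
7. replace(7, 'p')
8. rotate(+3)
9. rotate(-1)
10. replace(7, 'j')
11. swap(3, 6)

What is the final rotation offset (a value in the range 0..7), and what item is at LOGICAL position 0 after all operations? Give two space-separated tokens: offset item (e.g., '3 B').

Answer: 0 m

Derivation:
After op 1 (rotate(-2)): offset=6, physical=[A,B,C,D,E,F,G,H], logical=[G,H,A,B,C,D,E,F]
After op 2 (rotate(+3)): offset=1, physical=[A,B,C,D,E,F,G,H], logical=[B,C,D,E,F,G,H,A]
After op 3 (rotate(-3)): offset=6, physical=[A,B,C,D,E,F,G,H], logical=[G,H,A,B,C,D,E,F]
After op 4 (replace(2, 'm')): offset=6, physical=[m,B,C,D,E,F,G,H], logical=[G,H,m,B,C,D,E,F]
After op 5 (replace(7, 'h')): offset=6, physical=[m,B,C,D,E,h,G,H], logical=[G,H,m,B,C,D,E,h]
After op 6 (replace(1, 'k')): offset=6, physical=[m,B,C,D,E,h,G,k], logical=[G,k,m,B,C,D,E,h]
After op 7 (replace(7, 'p')): offset=6, physical=[m,B,C,D,E,p,G,k], logical=[G,k,m,B,C,D,E,p]
After op 8 (rotate(+3)): offset=1, physical=[m,B,C,D,E,p,G,k], logical=[B,C,D,E,p,G,k,m]
After op 9 (rotate(-1)): offset=0, physical=[m,B,C,D,E,p,G,k], logical=[m,B,C,D,E,p,G,k]
After op 10 (replace(7, 'j')): offset=0, physical=[m,B,C,D,E,p,G,j], logical=[m,B,C,D,E,p,G,j]
After op 11 (swap(3, 6)): offset=0, physical=[m,B,C,G,E,p,D,j], logical=[m,B,C,G,E,p,D,j]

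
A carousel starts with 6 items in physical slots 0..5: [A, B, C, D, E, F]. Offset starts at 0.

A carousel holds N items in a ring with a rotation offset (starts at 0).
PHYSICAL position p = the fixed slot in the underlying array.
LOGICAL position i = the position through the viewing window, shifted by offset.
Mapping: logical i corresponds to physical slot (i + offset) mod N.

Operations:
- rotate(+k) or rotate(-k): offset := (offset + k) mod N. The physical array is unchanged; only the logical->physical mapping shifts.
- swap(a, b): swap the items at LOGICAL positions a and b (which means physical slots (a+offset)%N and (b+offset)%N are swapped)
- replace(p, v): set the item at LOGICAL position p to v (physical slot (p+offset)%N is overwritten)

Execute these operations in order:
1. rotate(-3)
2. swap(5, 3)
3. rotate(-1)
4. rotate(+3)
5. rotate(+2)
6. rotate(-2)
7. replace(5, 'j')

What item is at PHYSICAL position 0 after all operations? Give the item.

After op 1 (rotate(-3)): offset=3, physical=[A,B,C,D,E,F], logical=[D,E,F,A,B,C]
After op 2 (swap(5, 3)): offset=3, physical=[C,B,A,D,E,F], logical=[D,E,F,C,B,A]
After op 3 (rotate(-1)): offset=2, physical=[C,B,A,D,E,F], logical=[A,D,E,F,C,B]
After op 4 (rotate(+3)): offset=5, physical=[C,B,A,D,E,F], logical=[F,C,B,A,D,E]
After op 5 (rotate(+2)): offset=1, physical=[C,B,A,D,E,F], logical=[B,A,D,E,F,C]
After op 6 (rotate(-2)): offset=5, physical=[C,B,A,D,E,F], logical=[F,C,B,A,D,E]
After op 7 (replace(5, 'j')): offset=5, physical=[C,B,A,D,j,F], logical=[F,C,B,A,D,j]

Answer: C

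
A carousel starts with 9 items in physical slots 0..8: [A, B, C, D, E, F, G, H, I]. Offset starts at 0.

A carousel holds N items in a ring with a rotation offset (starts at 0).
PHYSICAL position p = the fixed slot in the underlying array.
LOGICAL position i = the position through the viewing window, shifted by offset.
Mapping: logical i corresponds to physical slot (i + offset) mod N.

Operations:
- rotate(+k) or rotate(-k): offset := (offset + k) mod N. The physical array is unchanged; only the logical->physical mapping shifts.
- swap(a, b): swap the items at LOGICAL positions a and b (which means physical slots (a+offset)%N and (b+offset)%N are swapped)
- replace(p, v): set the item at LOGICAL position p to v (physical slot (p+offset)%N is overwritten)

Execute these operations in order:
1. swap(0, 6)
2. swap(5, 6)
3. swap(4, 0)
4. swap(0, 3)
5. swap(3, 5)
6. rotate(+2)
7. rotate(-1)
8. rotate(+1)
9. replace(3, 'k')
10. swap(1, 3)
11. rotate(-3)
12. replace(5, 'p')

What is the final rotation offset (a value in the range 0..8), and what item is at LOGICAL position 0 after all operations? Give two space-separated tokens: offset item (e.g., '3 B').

Answer: 8 I

Derivation:
After op 1 (swap(0, 6)): offset=0, physical=[G,B,C,D,E,F,A,H,I], logical=[G,B,C,D,E,F,A,H,I]
After op 2 (swap(5, 6)): offset=0, physical=[G,B,C,D,E,A,F,H,I], logical=[G,B,C,D,E,A,F,H,I]
After op 3 (swap(4, 0)): offset=0, physical=[E,B,C,D,G,A,F,H,I], logical=[E,B,C,D,G,A,F,H,I]
After op 4 (swap(0, 3)): offset=0, physical=[D,B,C,E,G,A,F,H,I], logical=[D,B,C,E,G,A,F,H,I]
After op 5 (swap(3, 5)): offset=0, physical=[D,B,C,A,G,E,F,H,I], logical=[D,B,C,A,G,E,F,H,I]
After op 6 (rotate(+2)): offset=2, physical=[D,B,C,A,G,E,F,H,I], logical=[C,A,G,E,F,H,I,D,B]
After op 7 (rotate(-1)): offset=1, physical=[D,B,C,A,G,E,F,H,I], logical=[B,C,A,G,E,F,H,I,D]
After op 8 (rotate(+1)): offset=2, physical=[D,B,C,A,G,E,F,H,I], logical=[C,A,G,E,F,H,I,D,B]
After op 9 (replace(3, 'k')): offset=2, physical=[D,B,C,A,G,k,F,H,I], logical=[C,A,G,k,F,H,I,D,B]
After op 10 (swap(1, 3)): offset=2, physical=[D,B,C,k,G,A,F,H,I], logical=[C,k,G,A,F,H,I,D,B]
After op 11 (rotate(-3)): offset=8, physical=[D,B,C,k,G,A,F,H,I], logical=[I,D,B,C,k,G,A,F,H]
After op 12 (replace(5, 'p')): offset=8, physical=[D,B,C,k,p,A,F,H,I], logical=[I,D,B,C,k,p,A,F,H]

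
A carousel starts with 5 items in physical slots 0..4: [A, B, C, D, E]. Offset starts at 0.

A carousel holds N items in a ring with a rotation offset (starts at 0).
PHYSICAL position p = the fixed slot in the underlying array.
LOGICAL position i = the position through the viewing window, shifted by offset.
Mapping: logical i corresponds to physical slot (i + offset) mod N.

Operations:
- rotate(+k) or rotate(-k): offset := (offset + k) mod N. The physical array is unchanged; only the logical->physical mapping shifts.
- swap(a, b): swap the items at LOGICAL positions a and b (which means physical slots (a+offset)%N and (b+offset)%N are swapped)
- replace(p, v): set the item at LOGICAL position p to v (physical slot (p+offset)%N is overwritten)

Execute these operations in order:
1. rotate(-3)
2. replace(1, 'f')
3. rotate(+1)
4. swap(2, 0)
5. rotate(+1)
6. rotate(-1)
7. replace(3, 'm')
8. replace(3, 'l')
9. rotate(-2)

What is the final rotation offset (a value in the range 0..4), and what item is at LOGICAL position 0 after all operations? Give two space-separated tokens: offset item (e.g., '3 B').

After op 1 (rotate(-3)): offset=2, physical=[A,B,C,D,E], logical=[C,D,E,A,B]
After op 2 (replace(1, 'f')): offset=2, physical=[A,B,C,f,E], logical=[C,f,E,A,B]
After op 3 (rotate(+1)): offset=3, physical=[A,B,C,f,E], logical=[f,E,A,B,C]
After op 4 (swap(2, 0)): offset=3, physical=[f,B,C,A,E], logical=[A,E,f,B,C]
After op 5 (rotate(+1)): offset=4, physical=[f,B,C,A,E], logical=[E,f,B,C,A]
After op 6 (rotate(-1)): offset=3, physical=[f,B,C,A,E], logical=[A,E,f,B,C]
After op 7 (replace(3, 'm')): offset=3, physical=[f,m,C,A,E], logical=[A,E,f,m,C]
After op 8 (replace(3, 'l')): offset=3, physical=[f,l,C,A,E], logical=[A,E,f,l,C]
After op 9 (rotate(-2)): offset=1, physical=[f,l,C,A,E], logical=[l,C,A,E,f]

Answer: 1 l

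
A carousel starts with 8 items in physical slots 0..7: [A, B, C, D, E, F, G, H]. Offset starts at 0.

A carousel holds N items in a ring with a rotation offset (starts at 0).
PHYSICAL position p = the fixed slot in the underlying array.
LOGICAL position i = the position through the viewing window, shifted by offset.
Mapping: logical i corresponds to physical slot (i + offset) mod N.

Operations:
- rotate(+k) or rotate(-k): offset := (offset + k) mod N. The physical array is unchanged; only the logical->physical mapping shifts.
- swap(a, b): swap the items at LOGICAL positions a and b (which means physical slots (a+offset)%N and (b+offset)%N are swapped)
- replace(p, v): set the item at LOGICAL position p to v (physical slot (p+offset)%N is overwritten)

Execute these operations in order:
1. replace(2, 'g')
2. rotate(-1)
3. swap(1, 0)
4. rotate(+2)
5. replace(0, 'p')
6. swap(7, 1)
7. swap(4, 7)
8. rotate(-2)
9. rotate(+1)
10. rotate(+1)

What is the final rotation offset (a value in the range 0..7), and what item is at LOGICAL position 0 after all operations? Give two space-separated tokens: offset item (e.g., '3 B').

Answer: 1 p

Derivation:
After op 1 (replace(2, 'g')): offset=0, physical=[A,B,g,D,E,F,G,H], logical=[A,B,g,D,E,F,G,H]
After op 2 (rotate(-1)): offset=7, physical=[A,B,g,D,E,F,G,H], logical=[H,A,B,g,D,E,F,G]
After op 3 (swap(1, 0)): offset=7, physical=[H,B,g,D,E,F,G,A], logical=[A,H,B,g,D,E,F,G]
After op 4 (rotate(+2)): offset=1, physical=[H,B,g,D,E,F,G,A], logical=[B,g,D,E,F,G,A,H]
After op 5 (replace(0, 'p')): offset=1, physical=[H,p,g,D,E,F,G,A], logical=[p,g,D,E,F,G,A,H]
After op 6 (swap(7, 1)): offset=1, physical=[g,p,H,D,E,F,G,A], logical=[p,H,D,E,F,G,A,g]
After op 7 (swap(4, 7)): offset=1, physical=[F,p,H,D,E,g,G,A], logical=[p,H,D,E,g,G,A,F]
After op 8 (rotate(-2)): offset=7, physical=[F,p,H,D,E,g,G,A], logical=[A,F,p,H,D,E,g,G]
After op 9 (rotate(+1)): offset=0, physical=[F,p,H,D,E,g,G,A], logical=[F,p,H,D,E,g,G,A]
After op 10 (rotate(+1)): offset=1, physical=[F,p,H,D,E,g,G,A], logical=[p,H,D,E,g,G,A,F]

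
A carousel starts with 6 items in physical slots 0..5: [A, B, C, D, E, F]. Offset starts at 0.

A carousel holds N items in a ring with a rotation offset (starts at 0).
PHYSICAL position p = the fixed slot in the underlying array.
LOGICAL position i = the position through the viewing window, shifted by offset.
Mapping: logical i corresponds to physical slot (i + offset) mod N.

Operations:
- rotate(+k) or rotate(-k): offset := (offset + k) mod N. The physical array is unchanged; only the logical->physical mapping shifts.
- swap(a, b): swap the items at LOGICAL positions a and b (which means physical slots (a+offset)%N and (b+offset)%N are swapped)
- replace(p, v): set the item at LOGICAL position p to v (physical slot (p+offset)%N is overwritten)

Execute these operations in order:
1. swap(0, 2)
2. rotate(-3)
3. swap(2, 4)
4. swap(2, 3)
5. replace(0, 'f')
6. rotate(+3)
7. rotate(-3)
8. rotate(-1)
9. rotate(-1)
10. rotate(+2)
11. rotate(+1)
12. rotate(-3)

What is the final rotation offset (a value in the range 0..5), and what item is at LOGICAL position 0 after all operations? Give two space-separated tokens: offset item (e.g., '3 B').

Answer: 1 F

Derivation:
After op 1 (swap(0, 2)): offset=0, physical=[C,B,A,D,E,F], logical=[C,B,A,D,E,F]
After op 2 (rotate(-3)): offset=3, physical=[C,B,A,D,E,F], logical=[D,E,F,C,B,A]
After op 3 (swap(2, 4)): offset=3, physical=[C,F,A,D,E,B], logical=[D,E,B,C,F,A]
After op 4 (swap(2, 3)): offset=3, physical=[B,F,A,D,E,C], logical=[D,E,C,B,F,A]
After op 5 (replace(0, 'f')): offset=3, physical=[B,F,A,f,E,C], logical=[f,E,C,B,F,A]
After op 6 (rotate(+3)): offset=0, physical=[B,F,A,f,E,C], logical=[B,F,A,f,E,C]
After op 7 (rotate(-3)): offset=3, physical=[B,F,A,f,E,C], logical=[f,E,C,B,F,A]
After op 8 (rotate(-1)): offset=2, physical=[B,F,A,f,E,C], logical=[A,f,E,C,B,F]
After op 9 (rotate(-1)): offset=1, physical=[B,F,A,f,E,C], logical=[F,A,f,E,C,B]
After op 10 (rotate(+2)): offset=3, physical=[B,F,A,f,E,C], logical=[f,E,C,B,F,A]
After op 11 (rotate(+1)): offset=4, physical=[B,F,A,f,E,C], logical=[E,C,B,F,A,f]
After op 12 (rotate(-3)): offset=1, physical=[B,F,A,f,E,C], logical=[F,A,f,E,C,B]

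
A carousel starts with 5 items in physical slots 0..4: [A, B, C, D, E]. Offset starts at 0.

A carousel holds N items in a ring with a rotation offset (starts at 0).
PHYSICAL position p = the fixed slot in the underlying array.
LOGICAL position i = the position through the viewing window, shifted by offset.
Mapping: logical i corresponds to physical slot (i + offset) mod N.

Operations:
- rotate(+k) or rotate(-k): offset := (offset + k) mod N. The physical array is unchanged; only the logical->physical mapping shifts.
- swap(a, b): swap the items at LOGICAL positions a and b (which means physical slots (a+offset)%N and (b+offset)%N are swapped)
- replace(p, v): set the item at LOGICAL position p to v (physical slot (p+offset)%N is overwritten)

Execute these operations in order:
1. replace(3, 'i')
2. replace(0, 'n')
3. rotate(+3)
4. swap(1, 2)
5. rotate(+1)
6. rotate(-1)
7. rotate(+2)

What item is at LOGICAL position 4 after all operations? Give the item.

After op 1 (replace(3, 'i')): offset=0, physical=[A,B,C,i,E], logical=[A,B,C,i,E]
After op 2 (replace(0, 'n')): offset=0, physical=[n,B,C,i,E], logical=[n,B,C,i,E]
After op 3 (rotate(+3)): offset=3, physical=[n,B,C,i,E], logical=[i,E,n,B,C]
After op 4 (swap(1, 2)): offset=3, physical=[E,B,C,i,n], logical=[i,n,E,B,C]
After op 5 (rotate(+1)): offset=4, physical=[E,B,C,i,n], logical=[n,E,B,C,i]
After op 6 (rotate(-1)): offset=3, physical=[E,B,C,i,n], logical=[i,n,E,B,C]
After op 7 (rotate(+2)): offset=0, physical=[E,B,C,i,n], logical=[E,B,C,i,n]

Answer: n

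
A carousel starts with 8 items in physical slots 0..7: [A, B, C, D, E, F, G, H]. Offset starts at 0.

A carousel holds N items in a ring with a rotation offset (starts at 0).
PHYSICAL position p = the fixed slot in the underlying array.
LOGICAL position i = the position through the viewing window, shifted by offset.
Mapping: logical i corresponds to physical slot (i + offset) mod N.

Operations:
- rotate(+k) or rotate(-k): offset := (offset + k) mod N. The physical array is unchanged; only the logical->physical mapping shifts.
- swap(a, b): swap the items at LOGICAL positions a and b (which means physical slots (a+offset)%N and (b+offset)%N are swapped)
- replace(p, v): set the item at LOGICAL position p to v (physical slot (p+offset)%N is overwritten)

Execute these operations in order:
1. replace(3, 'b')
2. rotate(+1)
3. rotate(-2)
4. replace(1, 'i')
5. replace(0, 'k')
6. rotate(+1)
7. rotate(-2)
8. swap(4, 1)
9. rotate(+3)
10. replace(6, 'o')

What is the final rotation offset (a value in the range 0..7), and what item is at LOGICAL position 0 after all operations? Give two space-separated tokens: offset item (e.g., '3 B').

Answer: 1 B

Derivation:
After op 1 (replace(3, 'b')): offset=0, physical=[A,B,C,b,E,F,G,H], logical=[A,B,C,b,E,F,G,H]
After op 2 (rotate(+1)): offset=1, physical=[A,B,C,b,E,F,G,H], logical=[B,C,b,E,F,G,H,A]
After op 3 (rotate(-2)): offset=7, physical=[A,B,C,b,E,F,G,H], logical=[H,A,B,C,b,E,F,G]
After op 4 (replace(1, 'i')): offset=7, physical=[i,B,C,b,E,F,G,H], logical=[H,i,B,C,b,E,F,G]
After op 5 (replace(0, 'k')): offset=7, physical=[i,B,C,b,E,F,G,k], logical=[k,i,B,C,b,E,F,G]
After op 6 (rotate(+1)): offset=0, physical=[i,B,C,b,E,F,G,k], logical=[i,B,C,b,E,F,G,k]
After op 7 (rotate(-2)): offset=6, physical=[i,B,C,b,E,F,G,k], logical=[G,k,i,B,C,b,E,F]
After op 8 (swap(4, 1)): offset=6, physical=[i,B,k,b,E,F,G,C], logical=[G,C,i,B,k,b,E,F]
After op 9 (rotate(+3)): offset=1, physical=[i,B,k,b,E,F,G,C], logical=[B,k,b,E,F,G,C,i]
After op 10 (replace(6, 'o')): offset=1, physical=[i,B,k,b,E,F,G,o], logical=[B,k,b,E,F,G,o,i]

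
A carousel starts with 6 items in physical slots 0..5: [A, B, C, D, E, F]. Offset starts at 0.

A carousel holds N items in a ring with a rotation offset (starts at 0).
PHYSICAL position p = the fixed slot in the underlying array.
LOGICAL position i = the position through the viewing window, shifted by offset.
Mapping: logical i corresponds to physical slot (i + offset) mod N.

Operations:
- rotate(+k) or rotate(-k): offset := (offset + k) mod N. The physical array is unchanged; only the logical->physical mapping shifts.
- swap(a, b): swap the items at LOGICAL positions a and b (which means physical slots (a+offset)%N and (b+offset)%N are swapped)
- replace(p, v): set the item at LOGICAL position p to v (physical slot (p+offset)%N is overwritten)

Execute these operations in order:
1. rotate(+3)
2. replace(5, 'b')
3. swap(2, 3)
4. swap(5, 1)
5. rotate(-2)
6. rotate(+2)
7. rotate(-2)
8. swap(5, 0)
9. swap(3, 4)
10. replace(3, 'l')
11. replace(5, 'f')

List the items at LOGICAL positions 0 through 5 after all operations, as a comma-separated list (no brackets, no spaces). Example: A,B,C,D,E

After op 1 (rotate(+3)): offset=3, physical=[A,B,C,D,E,F], logical=[D,E,F,A,B,C]
After op 2 (replace(5, 'b')): offset=3, physical=[A,B,b,D,E,F], logical=[D,E,F,A,B,b]
After op 3 (swap(2, 3)): offset=3, physical=[F,B,b,D,E,A], logical=[D,E,A,F,B,b]
After op 4 (swap(5, 1)): offset=3, physical=[F,B,E,D,b,A], logical=[D,b,A,F,B,E]
After op 5 (rotate(-2)): offset=1, physical=[F,B,E,D,b,A], logical=[B,E,D,b,A,F]
After op 6 (rotate(+2)): offset=3, physical=[F,B,E,D,b,A], logical=[D,b,A,F,B,E]
After op 7 (rotate(-2)): offset=1, physical=[F,B,E,D,b,A], logical=[B,E,D,b,A,F]
After op 8 (swap(5, 0)): offset=1, physical=[B,F,E,D,b,A], logical=[F,E,D,b,A,B]
After op 9 (swap(3, 4)): offset=1, physical=[B,F,E,D,A,b], logical=[F,E,D,A,b,B]
After op 10 (replace(3, 'l')): offset=1, physical=[B,F,E,D,l,b], logical=[F,E,D,l,b,B]
After op 11 (replace(5, 'f')): offset=1, physical=[f,F,E,D,l,b], logical=[F,E,D,l,b,f]

Answer: F,E,D,l,b,f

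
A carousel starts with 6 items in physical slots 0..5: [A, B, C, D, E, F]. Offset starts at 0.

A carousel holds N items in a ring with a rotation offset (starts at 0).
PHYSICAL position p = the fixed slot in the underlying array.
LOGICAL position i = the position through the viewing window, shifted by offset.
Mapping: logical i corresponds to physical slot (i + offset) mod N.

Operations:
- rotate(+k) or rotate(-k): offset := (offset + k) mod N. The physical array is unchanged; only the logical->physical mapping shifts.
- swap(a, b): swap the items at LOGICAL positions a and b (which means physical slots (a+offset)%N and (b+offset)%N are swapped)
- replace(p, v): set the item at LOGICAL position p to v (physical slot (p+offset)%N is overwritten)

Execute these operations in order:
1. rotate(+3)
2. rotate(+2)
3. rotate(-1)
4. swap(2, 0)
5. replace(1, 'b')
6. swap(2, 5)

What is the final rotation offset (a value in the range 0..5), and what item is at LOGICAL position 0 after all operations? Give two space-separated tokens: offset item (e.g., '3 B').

Answer: 4 A

Derivation:
After op 1 (rotate(+3)): offset=3, physical=[A,B,C,D,E,F], logical=[D,E,F,A,B,C]
After op 2 (rotate(+2)): offset=5, physical=[A,B,C,D,E,F], logical=[F,A,B,C,D,E]
After op 3 (rotate(-1)): offset=4, physical=[A,B,C,D,E,F], logical=[E,F,A,B,C,D]
After op 4 (swap(2, 0)): offset=4, physical=[E,B,C,D,A,F], logical=[A,F,E,B,C,D]
After op 5 (replace(1, 'b')): offset=4, physical=[E,B,C,D,A,b], logical=[A,b,E,B,C,D]
After op 6 (swap(2, 5)): offset=4, physical=[D,B,C,E,A,b], logical=[A,b,D,B,C,E]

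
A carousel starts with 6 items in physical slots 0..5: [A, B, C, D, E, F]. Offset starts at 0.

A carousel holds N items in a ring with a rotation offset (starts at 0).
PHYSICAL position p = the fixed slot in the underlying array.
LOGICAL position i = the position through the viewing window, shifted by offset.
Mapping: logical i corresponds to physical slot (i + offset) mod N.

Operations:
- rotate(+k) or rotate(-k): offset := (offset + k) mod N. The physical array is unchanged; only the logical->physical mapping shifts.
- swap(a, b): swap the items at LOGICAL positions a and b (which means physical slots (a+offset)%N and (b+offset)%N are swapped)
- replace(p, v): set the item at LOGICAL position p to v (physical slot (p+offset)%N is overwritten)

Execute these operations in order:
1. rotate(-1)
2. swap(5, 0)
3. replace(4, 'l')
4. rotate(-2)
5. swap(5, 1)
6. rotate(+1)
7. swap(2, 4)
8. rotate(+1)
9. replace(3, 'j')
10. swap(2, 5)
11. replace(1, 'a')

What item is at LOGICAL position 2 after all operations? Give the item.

Answer: C

Derivation:
After op 1 (rotate(-1)): offset=5, physical=[A,B,C,D,E,F], logical=[F,A,B,C,D,E]
After op 2 (swap(5, 0)): offset=5, physical=[A,B,C,D,F,E], logical=[E,A,B,C,D,F]
After op 3 (replace(4, 'l')): offset=5, physical=[A,B,C,l,F,E], logical=[E,A,B,C,l,F]
After op 4 (rotate(-2)): offset=3, physical=[A,B,C,l,F,E], logical=[l,F,E,A,B,C]
After op 5 (swap(5, 1)): offset=3, physical=[A,B,F,l,C,E], logical=[l,C,E,A,B,F]
After op 6 (rotate(+1)): offset=4, physical=[A,B,F,l,C,E], logical=[C,E,A,B,F,l]
After op 7 (swap(2, 4)): offset=4, physical=[F,B,A,l,C,E], logical=[C,E,F,B,A,l]
After op 8 (rotate(+1)): offset=5, physical=[F,B,A,l,C,E], logical=[E,F,B,A,l,C]
After op 9 (replace(3, 'j')): offset=5, physical=[F,B,j,l,C,E], logical=[E,F,B,j,l,C]
After op 10 (swap(2, 5)): offset=5, physical=[F,C,j,l,B,E], logical=[E,F,C,j,l,B]
After op 11 (replace(1, 'a')): offset=5, physical=[a,C,j,l,B,E], logical=[E,a,C,j,l,B]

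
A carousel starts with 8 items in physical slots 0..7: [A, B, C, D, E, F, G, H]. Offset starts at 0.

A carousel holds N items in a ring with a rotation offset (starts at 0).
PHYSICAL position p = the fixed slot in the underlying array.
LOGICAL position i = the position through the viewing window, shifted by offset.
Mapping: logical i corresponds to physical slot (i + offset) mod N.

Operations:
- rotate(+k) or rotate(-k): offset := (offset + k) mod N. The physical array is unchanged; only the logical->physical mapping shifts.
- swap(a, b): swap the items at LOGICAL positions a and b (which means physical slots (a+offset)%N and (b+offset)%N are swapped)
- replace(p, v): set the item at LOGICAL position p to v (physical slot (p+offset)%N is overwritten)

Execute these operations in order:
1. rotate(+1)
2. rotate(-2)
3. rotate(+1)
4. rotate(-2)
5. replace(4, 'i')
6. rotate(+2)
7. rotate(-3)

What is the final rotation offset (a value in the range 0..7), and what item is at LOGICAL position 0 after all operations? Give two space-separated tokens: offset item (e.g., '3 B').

After op 1 (rotate(+1)): offset=1, physical=[A,B,C,D,E,F,G,H], logical=[B,C,D,E,F,G,H,A]
After op 2 (rotate(-2)): offset=7, physical=[A,B,C,D,E,F,G,H], logical=[H,A,B,C,D,E,F,G]
After op 3 (rotate(+1)): offset=0, physical=[A,B,C,D,E,F,G,H], logical=[A,B,C,D,E,F,G,H]
After op 4 (rotate(-2)): offset=6, physical=[A,B,C,D,E,F,G,H], logical=[G,H,A,B,C,D,E,F]
After op 5 (replace(4, 'i')): offset=6, physical=[A,B,i,D,E,F,G,H], logical=[G,H,A,B,i,D,E,F]
After op 6 (rotate(+2)): offset=0, physical=[A,B,i,D,E,F,G,H], logical=[A,B,i,D,E,F,G,H]
After op 7 (rotate(-3)): offset=5, physical=[A,B,i,D,E,F,G,H], logical=[F,G,H,A,B,i,D,E]

Answer: 5 F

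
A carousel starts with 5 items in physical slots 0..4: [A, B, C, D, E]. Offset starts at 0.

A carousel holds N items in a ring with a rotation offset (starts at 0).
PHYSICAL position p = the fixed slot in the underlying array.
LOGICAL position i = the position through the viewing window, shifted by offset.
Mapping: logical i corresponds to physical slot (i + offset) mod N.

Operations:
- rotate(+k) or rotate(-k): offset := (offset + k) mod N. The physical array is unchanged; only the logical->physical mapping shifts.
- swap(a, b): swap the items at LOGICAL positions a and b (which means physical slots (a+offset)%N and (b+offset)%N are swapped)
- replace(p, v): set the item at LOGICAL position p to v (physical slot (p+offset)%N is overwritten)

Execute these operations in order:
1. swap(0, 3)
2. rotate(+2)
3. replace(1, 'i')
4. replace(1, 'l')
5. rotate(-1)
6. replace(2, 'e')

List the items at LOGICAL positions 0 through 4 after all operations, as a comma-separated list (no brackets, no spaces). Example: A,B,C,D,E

Answer: B,C,e,E,D

Derivation:
After op 1 (swap(0, 3)): offset=0, physical=[D,B,C,A,E], logical=[D,B,C,A,E]
After op 2 (rotate(+2)): offset=2, physical=[D,B,C,A,E], logical=[C,A,E,D,B]
After op 3 (replace(1, 'i')): offset=2, physical=[D,B,C,i,E], logical=[C,i,E,D,B]
After op 4 (replace(1, 'l')): offset=2, physical=[D,B,C,l,E], logical=[C,l,E,D,B]
After op 5 (rotate(-1)): offset=1, physical=[D,B,C,l,E], logical=[B,C,l,E,D]
After op 6 (replace(2, 'e')): offset=1, physical=[D,B,C,e,E], logical=[B,C,e,E,D]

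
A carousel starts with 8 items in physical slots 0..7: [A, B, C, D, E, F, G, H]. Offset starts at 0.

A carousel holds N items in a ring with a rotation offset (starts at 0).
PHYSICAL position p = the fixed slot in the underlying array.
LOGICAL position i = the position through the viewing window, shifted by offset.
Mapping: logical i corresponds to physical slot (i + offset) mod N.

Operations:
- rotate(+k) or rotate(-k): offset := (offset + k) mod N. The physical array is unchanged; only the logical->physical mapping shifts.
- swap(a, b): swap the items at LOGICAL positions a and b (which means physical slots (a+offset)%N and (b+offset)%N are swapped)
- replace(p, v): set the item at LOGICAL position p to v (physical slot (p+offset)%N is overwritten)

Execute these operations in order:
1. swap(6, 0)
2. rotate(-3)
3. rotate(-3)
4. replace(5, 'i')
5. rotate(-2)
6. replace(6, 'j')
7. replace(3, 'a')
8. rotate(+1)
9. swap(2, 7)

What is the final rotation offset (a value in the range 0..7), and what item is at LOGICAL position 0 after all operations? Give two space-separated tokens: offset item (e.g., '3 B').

Answer: 1 B

Derivation:
After op 1 (swap(6, 0)): offset=0, physical=[G,B,C,D,E,F,A,H], logical=[G,B,C,D,E,F,A,H]
After op 2 (rotate(-3)): offset=5, physical=[G,B,C,D,E,F,A,H], logical=[F,A,H,G,B,C,D,E]
After op 3 (rotate(-3)): offset=2, physical=[G,B,C,D,E,F,A,H], logical=[C,D,E,F,A,H,G,B]
After op 4 (replace(5, 'i')): offset=2, physical=[G,B,C,D,E,F,A,i], logical=[C,D,E,F,A,i,G,B]
After op 5 (rotate(-2)): offset=0, physical=[G,B,C,D,E,F,A,i], logical=[G,B,C,D,E,F,A,i]
After op 6 (replace(6, 'j')): offset=0, physical=[G,B,C,D,E,F,j,i], logical=[G,B,C,D,E,F,j,i]
After op 7 (replace(3, 'a')): offset=0, physical=[G,B,C,a,E,F,j,i], logical=[G,B,C,a,E,F,j,i]
After op 8 (rotate(+1)): offset=1, physical=[G,B,C,a,E,F,j,i], logical=[B,C,a,E,F,j,i,G]
After op 9 (swap(2, 7)): offset=1, physical=[a,B,C,G,E,F,j,i], logical=[B,C,G,E,F,j,i,a]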